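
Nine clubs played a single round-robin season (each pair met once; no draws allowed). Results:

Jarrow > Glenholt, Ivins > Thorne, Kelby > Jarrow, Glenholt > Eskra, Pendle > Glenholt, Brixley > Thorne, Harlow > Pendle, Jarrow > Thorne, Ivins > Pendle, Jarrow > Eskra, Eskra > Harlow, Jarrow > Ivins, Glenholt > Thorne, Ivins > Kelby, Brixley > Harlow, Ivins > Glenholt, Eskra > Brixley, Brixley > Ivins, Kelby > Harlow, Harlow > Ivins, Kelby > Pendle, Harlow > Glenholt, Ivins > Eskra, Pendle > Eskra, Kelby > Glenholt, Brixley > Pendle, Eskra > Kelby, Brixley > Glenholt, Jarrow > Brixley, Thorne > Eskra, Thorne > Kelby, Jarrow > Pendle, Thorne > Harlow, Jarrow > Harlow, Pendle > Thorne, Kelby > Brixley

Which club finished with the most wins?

Win totals: Thorne 3, Jarrow 7, Glenholt 2, Brixley 5, Ivins 5, Kelby 5, Eskra 3, Pendle 3, Harlow 3.
Jarrow leads with 7 wins (next highest: 5).

Jarrow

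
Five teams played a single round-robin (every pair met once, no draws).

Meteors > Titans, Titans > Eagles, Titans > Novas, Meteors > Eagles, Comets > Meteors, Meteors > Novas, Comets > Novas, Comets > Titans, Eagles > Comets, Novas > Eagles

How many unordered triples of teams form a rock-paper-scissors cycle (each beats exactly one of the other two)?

3

Win totals: Comets 3, Novas 1, Eagles 1, Meteors 3, Titans 2.
A team with w wins dominates both others in C(w,2) triples; summing gives 3 + 0 + 0 + 3 + 1 = 7 transitive triples.
Total triples C(5,3) = 10, so cyclic triples = 10 − 7 = 3.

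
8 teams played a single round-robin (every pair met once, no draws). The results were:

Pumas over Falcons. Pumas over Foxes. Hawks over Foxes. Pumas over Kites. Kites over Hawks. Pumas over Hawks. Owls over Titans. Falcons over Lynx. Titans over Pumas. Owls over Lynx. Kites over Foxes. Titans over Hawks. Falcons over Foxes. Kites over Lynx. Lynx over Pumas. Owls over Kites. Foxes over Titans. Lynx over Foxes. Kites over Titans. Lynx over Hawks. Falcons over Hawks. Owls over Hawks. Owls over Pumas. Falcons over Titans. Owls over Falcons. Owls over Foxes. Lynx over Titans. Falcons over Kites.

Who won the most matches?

Owls

Win totals: Hawks 1, Pumas 4, Titans 2, Lynx 4, Kites 4, Owls 7, Falcons 5, Foxes 1.
Owls leads with 7 wins (next highest: 5).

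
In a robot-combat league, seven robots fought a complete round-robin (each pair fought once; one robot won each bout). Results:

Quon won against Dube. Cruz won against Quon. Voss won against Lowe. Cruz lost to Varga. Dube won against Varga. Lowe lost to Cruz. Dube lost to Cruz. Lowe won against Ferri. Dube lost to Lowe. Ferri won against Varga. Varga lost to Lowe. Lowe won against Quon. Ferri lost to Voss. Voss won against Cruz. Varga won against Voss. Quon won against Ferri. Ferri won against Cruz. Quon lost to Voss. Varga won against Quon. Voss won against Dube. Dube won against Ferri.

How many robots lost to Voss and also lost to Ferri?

Voss beat: Quon, Dube, Lowe, Cruz, Ferri.
Ferri beat: Varga, Cruz.
Both beat: Cruz — 1.

1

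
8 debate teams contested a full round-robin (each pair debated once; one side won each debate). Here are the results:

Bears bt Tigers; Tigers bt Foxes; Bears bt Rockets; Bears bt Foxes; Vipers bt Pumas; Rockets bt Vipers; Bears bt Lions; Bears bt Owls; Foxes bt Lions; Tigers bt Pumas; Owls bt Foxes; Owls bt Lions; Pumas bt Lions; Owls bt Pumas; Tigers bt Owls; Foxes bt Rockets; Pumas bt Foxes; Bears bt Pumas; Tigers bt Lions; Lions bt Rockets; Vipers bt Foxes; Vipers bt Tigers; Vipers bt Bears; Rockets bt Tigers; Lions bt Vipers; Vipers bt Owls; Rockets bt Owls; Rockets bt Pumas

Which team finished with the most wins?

Bears

Win totals: Pumas 2, Foxes 2, Bears 6, Tigers 4, Rockets 4, Owls 3, Lions 2, Vipers 5.
Bears leads with 6 wins (next highest: 5).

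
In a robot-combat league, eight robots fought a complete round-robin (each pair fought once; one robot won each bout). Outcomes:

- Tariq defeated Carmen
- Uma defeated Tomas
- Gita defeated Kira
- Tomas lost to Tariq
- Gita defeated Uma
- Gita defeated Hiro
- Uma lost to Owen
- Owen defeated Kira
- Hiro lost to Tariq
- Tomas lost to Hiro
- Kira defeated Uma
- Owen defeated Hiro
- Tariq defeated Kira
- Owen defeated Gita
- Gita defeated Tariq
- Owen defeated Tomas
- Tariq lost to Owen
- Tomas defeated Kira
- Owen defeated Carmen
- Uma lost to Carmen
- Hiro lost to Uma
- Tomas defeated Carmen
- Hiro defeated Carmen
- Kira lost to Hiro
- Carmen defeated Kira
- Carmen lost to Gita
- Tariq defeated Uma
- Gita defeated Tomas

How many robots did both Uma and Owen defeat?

2

Uma beat: Hiro, Tomas.
Owen beat: Carmen, Hiro, Tariq, Gita, Uma, Tomas, Kira.
Both beat: Hiro, Tomas — 2.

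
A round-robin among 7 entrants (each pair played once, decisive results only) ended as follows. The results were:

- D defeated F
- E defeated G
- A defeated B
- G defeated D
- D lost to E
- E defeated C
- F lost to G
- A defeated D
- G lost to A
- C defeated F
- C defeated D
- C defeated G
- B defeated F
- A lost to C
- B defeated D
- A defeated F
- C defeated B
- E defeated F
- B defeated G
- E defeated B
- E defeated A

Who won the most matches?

Win totals: A 4, B 3, C 5, D 1, E 6, F 0, G 2.
E leads with 6 wins (next highest: 5).

E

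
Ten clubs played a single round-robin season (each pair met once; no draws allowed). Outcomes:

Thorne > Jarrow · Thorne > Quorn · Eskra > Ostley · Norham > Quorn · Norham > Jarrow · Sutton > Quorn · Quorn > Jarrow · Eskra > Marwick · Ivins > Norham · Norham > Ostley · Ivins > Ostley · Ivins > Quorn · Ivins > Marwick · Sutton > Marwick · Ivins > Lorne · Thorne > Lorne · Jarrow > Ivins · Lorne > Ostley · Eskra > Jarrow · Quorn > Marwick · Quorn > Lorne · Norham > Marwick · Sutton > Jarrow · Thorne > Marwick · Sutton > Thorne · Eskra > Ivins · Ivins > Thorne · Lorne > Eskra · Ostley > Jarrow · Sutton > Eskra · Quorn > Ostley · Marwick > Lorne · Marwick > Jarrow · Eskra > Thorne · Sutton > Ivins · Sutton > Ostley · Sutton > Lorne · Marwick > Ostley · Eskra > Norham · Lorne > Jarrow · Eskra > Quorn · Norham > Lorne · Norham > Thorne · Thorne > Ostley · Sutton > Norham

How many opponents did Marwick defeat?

3

Marwick's results: beat Lorne, Ostley, Jarrow; lost to Eskra, Quorn, Norham, Thorne, Sutton, Ivins.
That is 3 wins.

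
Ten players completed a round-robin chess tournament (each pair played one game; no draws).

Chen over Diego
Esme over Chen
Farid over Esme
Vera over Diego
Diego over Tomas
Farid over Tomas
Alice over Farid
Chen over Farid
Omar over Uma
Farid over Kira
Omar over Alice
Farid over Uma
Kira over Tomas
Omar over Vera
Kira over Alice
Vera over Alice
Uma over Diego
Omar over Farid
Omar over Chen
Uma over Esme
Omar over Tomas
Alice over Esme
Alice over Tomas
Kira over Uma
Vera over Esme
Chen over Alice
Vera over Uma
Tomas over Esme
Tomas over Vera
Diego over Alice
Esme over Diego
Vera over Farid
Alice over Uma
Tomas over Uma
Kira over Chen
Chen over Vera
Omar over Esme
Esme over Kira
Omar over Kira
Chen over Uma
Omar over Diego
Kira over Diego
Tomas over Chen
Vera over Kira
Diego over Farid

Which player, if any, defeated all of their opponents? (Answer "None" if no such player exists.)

Omar

Omar has 9 wins out of 9 opponents — a perfect record.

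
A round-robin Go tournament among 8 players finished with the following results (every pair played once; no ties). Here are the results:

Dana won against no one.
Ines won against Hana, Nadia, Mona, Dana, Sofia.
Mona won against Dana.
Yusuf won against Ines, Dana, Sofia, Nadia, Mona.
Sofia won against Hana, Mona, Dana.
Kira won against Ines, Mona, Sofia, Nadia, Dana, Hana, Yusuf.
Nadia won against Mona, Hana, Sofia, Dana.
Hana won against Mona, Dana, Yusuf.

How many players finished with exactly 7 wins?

1

Win totals: Hana 3, Yusuf 5, Ines 5, Dana 0, Sofia 3, Mona 1, Kira 7, Nadia 4.
Exactly 7: Kira — 1 player.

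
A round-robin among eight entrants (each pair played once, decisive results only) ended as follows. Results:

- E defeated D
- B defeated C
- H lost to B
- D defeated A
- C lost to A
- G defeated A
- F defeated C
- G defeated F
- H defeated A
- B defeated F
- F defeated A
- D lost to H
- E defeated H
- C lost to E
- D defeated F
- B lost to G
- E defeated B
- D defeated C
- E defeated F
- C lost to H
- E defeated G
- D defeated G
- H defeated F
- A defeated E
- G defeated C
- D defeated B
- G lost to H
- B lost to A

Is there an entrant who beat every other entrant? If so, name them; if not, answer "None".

Highest win total is E with 6 (out of 7 possible).
E lost to A, so no entrant went undefeated.

None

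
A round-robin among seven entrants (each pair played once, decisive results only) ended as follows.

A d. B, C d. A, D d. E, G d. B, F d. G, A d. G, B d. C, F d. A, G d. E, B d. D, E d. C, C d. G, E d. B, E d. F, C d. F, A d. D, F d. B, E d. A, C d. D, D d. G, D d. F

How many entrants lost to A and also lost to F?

A beat: B, D, G.
F beat: A, B, G.
Both beat: B, G — 2.

2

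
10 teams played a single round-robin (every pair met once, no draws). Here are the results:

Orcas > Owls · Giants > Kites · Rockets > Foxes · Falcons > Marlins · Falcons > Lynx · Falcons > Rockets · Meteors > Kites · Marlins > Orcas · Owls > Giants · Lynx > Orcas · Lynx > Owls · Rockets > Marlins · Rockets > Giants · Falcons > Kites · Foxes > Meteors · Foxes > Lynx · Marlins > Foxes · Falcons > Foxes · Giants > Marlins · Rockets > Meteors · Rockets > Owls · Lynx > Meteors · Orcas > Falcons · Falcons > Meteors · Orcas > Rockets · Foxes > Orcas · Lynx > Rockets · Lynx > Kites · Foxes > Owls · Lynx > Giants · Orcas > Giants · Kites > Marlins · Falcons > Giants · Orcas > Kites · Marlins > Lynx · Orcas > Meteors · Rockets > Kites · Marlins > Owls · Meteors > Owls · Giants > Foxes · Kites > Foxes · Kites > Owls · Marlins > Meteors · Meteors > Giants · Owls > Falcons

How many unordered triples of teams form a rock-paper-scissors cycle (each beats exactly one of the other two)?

28

Win totals: Falcons 7, Marlins 5, Owls 2, Foxes 4, Lynx 6, Meteors 3, Kites 3, Rockets 6, Giants 3, Orcas 6.
A team with w wins dominates both others in C(w,2) triples; summing gives 21 + 10 + 1 + 6 + 15 + 3 + 3 + 15 + 3 + 15 = 92 transitive triples.
Total triples C(10,3) = 120, so cyclic triples = 120 − 92 = 28.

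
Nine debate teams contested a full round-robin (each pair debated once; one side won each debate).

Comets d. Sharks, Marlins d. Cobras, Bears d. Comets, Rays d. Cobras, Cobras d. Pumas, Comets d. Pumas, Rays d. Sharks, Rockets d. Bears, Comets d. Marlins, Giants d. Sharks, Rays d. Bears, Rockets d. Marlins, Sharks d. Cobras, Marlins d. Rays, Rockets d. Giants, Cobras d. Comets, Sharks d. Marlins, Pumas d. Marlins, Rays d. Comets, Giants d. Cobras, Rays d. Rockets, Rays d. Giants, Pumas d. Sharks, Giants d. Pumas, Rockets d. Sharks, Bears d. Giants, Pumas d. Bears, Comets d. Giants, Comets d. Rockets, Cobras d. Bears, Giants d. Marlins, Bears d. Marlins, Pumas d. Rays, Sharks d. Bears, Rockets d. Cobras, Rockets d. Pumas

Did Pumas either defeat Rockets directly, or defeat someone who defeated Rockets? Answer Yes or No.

Yes

Pumas did not beat Rockets directly.
Pumas beat Rays, Marlins, Sharks, Bears. Of those, Rays beat Rockets.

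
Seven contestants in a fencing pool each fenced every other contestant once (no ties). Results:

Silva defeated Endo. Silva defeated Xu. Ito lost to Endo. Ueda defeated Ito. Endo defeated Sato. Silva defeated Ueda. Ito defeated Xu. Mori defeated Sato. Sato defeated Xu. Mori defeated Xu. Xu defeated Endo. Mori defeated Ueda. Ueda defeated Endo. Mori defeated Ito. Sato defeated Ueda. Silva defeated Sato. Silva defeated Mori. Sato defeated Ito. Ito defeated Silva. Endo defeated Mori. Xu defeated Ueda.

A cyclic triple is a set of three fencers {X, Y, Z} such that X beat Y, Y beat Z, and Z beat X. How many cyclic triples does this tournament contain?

Win totals: Silva 5, Endo 3, Ueda 2, Ito 2, Sato 3, Xu 2, Mori 4.
A fencer with w wins dominates both others in C(w,2) triples; summing gives 10 + 3 + 1 + 1 + 3 + 1 + 6 = 25 transitive triples.
Total triples C(7,3) = 35, so cyclic triples = 35 − 25 = 10.

10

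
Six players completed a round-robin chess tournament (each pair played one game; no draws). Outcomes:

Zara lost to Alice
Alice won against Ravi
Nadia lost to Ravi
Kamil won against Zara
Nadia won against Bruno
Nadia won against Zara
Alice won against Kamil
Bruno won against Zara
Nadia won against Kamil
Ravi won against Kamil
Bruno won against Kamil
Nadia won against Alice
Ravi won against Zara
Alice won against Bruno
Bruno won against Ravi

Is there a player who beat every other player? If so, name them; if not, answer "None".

None

Highest win total is Nadia with 4 (out of 5 possible).
Nadia lost to Ravi, so no player went undefeated.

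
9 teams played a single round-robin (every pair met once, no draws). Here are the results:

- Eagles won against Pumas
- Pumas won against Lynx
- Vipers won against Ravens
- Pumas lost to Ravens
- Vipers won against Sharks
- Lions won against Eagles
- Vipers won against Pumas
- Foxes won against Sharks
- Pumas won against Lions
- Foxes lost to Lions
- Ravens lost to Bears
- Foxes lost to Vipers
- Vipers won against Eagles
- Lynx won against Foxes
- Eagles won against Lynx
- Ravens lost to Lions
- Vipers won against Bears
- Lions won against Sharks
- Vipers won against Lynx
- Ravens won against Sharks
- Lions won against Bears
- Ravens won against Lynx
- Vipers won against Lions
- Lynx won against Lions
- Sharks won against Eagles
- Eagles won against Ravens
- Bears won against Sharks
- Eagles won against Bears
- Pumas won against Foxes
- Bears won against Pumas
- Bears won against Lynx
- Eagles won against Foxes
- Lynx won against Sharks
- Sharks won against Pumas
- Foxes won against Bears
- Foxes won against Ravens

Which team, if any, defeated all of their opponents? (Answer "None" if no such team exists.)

Vipers

Vipers has 8 wins out of 8 opponents — a perfect record.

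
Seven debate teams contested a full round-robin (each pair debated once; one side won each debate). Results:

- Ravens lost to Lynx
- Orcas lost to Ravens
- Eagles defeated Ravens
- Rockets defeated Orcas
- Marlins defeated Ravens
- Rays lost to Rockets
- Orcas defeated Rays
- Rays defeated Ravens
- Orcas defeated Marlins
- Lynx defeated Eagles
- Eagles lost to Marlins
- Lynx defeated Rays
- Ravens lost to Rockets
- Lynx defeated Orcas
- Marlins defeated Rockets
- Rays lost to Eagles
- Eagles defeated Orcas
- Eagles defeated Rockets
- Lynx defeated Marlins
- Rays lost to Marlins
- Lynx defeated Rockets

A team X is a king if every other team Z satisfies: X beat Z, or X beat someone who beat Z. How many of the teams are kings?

Lynx reaches everyone (king).
Eagles cannot reach Lynx in two steps.
Ravens cannot reach Lynx, Eagles, Rockets in two steps.
Orcas cannot reach Lynx in two steps.
Rockets cannot reach Lynx, Eagles in two steps.
Rays cannot reach Lynx, Eagles, Rockets, Marlins in two steps.
Marlins cannot reach Lynx in two steps.
Kings: Lynx — 1.

1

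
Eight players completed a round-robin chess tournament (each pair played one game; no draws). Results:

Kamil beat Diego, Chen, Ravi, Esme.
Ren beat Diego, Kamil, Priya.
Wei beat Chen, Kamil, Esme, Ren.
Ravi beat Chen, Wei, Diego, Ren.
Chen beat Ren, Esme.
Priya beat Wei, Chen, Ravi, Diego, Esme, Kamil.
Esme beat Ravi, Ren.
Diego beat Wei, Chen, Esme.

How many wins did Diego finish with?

3

Diego's results: beat Esme, Chen, Wei; lost to Ren, Priya, Kamil, Ravi.
That is 3 wins.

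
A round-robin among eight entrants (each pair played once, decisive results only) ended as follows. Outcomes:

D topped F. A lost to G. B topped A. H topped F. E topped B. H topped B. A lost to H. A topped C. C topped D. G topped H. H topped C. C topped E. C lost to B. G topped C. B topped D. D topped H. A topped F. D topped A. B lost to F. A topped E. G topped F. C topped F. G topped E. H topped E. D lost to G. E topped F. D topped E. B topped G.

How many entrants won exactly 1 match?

Win totals: A 3, B 4, C 3, D 4, E 2, F 1, G 6, H 5.
Exactly 1: F — 1 entrant.

1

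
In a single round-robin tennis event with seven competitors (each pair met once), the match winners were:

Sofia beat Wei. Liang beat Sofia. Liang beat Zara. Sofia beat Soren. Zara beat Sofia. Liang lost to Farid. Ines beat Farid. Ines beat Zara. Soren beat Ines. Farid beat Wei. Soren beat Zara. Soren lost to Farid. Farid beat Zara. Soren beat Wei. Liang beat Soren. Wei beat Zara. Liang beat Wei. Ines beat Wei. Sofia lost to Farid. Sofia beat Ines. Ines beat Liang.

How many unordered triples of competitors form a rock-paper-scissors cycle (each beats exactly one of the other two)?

Win totals: Liang 4, Ines 4, Zara 1, Soren 3, Farid 5, Sofia 3, Wei 1.
A competitor with w wins dominates both others in C(w,2) triples; summing gives 6 + 6 + 0 + 3 + 10 + 3 + 0 = 28 transitive triples.
Total triples C(7,3) = 35, so cyclic triples = 35 − 28 = 7.

7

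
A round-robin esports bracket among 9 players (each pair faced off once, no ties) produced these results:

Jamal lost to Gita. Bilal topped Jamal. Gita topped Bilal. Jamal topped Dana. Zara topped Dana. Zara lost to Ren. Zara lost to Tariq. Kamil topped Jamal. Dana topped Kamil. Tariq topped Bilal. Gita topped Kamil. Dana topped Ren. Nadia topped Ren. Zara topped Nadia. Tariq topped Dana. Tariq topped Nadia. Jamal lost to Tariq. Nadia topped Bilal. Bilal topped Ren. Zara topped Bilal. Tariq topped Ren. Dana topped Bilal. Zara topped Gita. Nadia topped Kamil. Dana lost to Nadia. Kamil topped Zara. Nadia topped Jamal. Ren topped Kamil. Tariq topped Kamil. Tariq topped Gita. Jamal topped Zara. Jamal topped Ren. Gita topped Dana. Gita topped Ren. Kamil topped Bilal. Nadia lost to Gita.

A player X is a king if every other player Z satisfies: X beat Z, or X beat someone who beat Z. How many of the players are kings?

Zara cannot reach Tariq in two steps.
Bilal cannot reach Nadia, Tariq, Gita in two steps.
Nadia cannot reach Tariq, Gita in two steps.
Kamil cannot reach Tariq in two steps.
Dana cannot reach Nadia, Tariq, Gita in two steps.
Tariq reaches everyone (king).
Gita cannot reach Tariq in two steps.
Ren cannot reach Tariq in two steps.
Jamal cannot reach Tariq in two steps.
Kings: Tariq — 1.

1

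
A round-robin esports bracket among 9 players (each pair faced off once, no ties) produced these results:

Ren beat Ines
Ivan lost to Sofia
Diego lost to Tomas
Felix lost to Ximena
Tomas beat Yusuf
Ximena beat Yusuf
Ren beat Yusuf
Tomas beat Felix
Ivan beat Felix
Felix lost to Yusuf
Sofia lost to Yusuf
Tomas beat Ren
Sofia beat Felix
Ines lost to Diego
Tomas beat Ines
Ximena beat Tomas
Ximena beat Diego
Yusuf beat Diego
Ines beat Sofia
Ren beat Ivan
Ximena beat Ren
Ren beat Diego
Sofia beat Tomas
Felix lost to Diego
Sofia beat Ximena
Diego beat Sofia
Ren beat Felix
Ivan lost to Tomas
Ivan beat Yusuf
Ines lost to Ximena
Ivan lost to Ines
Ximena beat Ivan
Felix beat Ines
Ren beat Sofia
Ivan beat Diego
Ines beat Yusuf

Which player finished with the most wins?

Win totals: Ximena 7, Felix 1, Yusuf 3, Ivan 3, Ren 6, Sofia 4, Ines 3, Tomas 6, Diego 3.
Ximena leads with 7 wins (next highest: 6).

Ximena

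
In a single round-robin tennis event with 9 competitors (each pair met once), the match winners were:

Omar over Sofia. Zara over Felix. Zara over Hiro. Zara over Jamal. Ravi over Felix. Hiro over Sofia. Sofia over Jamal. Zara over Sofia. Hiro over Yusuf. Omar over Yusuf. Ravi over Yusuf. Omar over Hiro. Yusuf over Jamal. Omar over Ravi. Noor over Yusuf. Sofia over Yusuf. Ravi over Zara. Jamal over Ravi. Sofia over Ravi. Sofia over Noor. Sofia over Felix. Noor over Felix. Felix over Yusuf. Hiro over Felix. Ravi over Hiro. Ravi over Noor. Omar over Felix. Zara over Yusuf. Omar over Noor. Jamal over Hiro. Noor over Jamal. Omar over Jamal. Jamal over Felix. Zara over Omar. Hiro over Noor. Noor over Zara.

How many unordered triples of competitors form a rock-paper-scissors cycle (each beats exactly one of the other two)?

13

Win totals: Noor 4, Sofia 5, Hiro 4, Ravi 5, Omar 7, Felix 1, Zara 6, Jamal 3, Yusuf 1.
A competitor with w wins dominates both others in C(w,2) triples; summing gives 6 + 10 + 6 + 10 + 21 + 0 + 15 + 3 + 0 = 71 transitive triples.
Total triples C(9,3) = 84, so cyclic triples = 84 − 71 = 13.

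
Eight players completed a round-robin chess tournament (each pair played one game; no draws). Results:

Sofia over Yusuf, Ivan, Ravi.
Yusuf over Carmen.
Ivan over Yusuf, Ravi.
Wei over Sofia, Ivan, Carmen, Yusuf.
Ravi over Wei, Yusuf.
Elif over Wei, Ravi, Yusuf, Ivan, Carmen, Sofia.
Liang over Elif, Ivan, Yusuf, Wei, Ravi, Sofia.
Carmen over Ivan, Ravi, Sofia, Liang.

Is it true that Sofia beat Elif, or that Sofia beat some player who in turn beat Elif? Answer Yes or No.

No

Sofia did not beat Elif directly.
Sofia beat Ravi, Yusuf, Ivan, but each of them lost to Elif. No two-step path.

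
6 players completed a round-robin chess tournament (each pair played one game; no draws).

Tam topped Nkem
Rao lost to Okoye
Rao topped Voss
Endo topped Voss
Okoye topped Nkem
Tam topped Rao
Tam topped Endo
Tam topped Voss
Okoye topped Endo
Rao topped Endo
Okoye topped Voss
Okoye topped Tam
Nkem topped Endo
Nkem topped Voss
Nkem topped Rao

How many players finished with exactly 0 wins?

Win totals: Endo 1, Rao 2, Nkem 3, Okoye 5, Voss 0, Tam 4.
Exactly 0: Voss — 1 player.

1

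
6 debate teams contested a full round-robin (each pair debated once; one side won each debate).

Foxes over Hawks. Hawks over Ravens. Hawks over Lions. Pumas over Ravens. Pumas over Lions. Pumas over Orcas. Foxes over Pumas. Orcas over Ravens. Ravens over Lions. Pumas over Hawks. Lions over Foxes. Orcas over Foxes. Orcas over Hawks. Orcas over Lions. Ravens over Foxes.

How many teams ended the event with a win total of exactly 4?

2

Win totals: Pumas 4, Ravens 2, Lions 1, Hawks 2, Foxes 2, Orcas 4.
Exactly 4: Pumas, Orcas — 2 teams.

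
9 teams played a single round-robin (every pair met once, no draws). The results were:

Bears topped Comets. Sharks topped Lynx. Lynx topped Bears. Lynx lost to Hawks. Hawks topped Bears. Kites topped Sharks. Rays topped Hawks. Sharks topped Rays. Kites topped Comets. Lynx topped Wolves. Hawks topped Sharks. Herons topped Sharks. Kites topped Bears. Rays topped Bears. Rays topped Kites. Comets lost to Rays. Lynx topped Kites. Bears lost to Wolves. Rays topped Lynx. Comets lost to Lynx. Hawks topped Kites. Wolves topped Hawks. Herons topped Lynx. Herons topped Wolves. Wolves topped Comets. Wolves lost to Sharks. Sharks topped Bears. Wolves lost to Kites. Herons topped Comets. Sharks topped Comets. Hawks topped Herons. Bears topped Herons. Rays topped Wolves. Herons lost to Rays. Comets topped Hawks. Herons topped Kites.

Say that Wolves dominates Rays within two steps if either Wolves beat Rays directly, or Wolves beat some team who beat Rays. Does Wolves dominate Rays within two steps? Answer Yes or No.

No

Wolves did not beat Rays directly.
Wolves beat Hawks, Comets, Bears, but each of them lost to Rays. No two-step path.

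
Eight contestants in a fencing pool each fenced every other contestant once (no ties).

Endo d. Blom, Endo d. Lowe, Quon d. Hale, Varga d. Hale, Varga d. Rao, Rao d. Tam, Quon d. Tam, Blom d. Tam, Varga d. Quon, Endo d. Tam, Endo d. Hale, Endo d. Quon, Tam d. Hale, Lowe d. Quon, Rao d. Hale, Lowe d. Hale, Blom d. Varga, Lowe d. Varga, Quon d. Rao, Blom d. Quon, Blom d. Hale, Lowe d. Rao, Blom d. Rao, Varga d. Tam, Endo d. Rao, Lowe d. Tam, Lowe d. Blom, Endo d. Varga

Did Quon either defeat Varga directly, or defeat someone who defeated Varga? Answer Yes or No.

No

Quon did not beat Varga directly.
Quon beat Tam, Rao, Hale, but each of them lost to Varga. No two-step path.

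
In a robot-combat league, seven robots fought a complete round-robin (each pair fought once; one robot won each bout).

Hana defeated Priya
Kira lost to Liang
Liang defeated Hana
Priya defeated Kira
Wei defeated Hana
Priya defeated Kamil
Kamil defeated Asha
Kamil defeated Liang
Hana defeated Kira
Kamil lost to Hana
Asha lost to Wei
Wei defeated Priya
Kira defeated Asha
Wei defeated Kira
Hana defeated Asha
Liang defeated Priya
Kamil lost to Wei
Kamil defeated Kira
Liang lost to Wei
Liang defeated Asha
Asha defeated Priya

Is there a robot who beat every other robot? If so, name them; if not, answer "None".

Wei

Wei has 6 wins out of 6 opponents — a perfect record.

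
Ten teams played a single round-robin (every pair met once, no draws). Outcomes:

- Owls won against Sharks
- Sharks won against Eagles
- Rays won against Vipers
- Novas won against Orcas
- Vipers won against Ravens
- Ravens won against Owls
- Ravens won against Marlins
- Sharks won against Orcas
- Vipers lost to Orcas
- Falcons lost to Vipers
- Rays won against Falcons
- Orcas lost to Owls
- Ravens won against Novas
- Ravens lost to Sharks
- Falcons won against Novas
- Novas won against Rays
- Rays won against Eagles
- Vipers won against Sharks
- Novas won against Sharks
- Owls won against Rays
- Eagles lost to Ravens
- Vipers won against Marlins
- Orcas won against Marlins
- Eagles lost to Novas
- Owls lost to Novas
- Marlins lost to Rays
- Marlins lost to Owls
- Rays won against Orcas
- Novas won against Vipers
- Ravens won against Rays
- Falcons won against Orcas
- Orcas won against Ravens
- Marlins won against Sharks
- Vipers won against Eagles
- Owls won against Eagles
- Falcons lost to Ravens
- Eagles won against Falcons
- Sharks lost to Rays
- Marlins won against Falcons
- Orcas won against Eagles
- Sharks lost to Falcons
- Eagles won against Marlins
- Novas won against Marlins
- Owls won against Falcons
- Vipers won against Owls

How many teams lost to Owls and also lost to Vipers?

Owls beat: Marlins, Sharks, Falcons, Orcas, Rays, Eagles.
Vipers beat: Marlins, Sharks, Ravens, Owls, Falcons, Eagles.
Both beat: Marlins, Sharks, Falcons, Eagles — 4.

4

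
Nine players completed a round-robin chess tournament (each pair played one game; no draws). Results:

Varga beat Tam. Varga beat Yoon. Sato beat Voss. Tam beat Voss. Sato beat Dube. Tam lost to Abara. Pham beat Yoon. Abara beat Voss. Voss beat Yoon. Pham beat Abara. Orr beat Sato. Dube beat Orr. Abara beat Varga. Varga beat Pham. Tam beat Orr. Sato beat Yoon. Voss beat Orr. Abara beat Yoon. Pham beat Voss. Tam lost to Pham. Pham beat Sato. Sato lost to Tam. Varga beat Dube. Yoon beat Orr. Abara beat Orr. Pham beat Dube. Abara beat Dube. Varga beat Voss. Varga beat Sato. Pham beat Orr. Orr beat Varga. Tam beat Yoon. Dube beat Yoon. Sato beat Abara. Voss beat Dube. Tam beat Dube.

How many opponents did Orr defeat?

Orr's results: beat Varga, Sato; lost to Yoon, Voss, Dube, Pham, Abara, Tam.
That is 2 wins.

2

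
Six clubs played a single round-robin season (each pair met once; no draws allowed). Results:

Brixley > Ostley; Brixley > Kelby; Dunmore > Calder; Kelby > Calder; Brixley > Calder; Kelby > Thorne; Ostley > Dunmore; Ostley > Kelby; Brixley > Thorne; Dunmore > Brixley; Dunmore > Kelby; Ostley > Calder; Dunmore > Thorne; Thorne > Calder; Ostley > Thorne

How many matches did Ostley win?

4

Ostley's results: beat Dunmore, Thorne, Kelby, Calder; lost to Brixley.
That is 4 wins.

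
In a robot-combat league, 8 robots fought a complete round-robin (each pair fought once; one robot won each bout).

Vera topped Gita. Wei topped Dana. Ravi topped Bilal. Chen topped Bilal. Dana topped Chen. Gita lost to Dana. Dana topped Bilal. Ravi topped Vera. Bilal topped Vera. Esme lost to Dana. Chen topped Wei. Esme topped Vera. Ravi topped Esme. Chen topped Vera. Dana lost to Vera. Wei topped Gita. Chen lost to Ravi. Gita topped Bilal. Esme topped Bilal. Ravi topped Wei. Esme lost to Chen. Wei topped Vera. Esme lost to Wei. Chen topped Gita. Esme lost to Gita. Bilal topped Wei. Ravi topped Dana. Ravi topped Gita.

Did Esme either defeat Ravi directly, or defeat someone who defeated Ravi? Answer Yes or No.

No

Esme did not beat Ravi directly.
Esme beat Vera, Bilal, but each of them lost to Ravi. No two-step path.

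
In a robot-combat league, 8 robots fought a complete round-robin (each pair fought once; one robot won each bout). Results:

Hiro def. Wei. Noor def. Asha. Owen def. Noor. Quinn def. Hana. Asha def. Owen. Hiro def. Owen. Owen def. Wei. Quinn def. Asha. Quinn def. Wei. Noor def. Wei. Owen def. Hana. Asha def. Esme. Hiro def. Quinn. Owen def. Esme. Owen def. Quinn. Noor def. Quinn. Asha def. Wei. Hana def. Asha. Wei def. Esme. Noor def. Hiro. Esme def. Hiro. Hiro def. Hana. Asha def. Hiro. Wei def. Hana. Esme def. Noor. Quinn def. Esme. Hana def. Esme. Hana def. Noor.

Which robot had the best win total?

Owen

Win totals: Wei 2, Asha 4, Noor 4, Hiro 4, Esme 2, Owen 5, Quinn 4, Hana 3.
Owen leads with 5 wins (next highest: 4).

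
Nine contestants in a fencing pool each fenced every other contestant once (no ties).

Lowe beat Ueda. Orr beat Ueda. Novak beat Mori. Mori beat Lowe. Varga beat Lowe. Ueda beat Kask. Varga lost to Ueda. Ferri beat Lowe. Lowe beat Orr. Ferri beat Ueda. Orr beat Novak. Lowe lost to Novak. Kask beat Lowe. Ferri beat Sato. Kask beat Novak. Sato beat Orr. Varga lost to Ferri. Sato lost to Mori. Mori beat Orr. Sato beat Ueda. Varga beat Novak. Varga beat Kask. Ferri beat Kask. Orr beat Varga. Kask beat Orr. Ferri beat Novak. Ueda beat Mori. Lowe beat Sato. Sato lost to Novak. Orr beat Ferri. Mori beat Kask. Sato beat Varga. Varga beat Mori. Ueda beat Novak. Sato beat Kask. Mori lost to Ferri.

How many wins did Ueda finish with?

4

Ueda's results: beat Novak, Varga, Mori, Kask; lost to Lowe, Ferri, Sato, Orr.
That is 4 wins.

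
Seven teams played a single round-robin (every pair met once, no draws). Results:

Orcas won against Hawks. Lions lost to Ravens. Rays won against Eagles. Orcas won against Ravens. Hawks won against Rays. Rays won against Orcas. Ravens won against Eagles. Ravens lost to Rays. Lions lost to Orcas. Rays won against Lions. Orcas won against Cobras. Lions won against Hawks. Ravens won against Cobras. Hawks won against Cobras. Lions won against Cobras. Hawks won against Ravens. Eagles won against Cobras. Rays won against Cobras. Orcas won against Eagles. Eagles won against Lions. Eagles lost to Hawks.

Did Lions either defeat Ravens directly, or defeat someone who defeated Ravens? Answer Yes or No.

Yes

Lions did not beat Ravens directly.
Lions beat Hawks, Cobras. Of those, Hawks beat Ravens.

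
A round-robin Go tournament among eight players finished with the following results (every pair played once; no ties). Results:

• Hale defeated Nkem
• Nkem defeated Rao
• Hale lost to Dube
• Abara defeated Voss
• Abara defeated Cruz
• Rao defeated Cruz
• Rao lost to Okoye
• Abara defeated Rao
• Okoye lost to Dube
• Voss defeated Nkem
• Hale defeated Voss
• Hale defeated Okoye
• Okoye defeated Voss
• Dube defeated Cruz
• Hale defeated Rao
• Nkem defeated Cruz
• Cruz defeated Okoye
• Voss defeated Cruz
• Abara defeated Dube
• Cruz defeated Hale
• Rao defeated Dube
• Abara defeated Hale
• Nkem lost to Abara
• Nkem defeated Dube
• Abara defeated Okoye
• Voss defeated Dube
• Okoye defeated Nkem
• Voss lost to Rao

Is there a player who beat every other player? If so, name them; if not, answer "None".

Abara

Abara has 7 wins out of 7 opponents — a perfect record.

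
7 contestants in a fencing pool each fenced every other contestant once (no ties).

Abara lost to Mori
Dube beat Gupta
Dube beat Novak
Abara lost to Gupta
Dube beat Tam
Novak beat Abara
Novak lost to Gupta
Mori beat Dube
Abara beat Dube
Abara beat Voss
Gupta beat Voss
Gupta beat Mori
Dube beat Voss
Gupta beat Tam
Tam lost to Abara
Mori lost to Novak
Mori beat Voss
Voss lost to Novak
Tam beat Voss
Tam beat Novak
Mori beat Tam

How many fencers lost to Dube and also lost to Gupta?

3

Dube beat: Novak, Voss, Tam, Gupta.
Gupta beat: Novak, Voss, Mori, Abara, Tam.
Both beat: Novak, Voss, Tam — 3.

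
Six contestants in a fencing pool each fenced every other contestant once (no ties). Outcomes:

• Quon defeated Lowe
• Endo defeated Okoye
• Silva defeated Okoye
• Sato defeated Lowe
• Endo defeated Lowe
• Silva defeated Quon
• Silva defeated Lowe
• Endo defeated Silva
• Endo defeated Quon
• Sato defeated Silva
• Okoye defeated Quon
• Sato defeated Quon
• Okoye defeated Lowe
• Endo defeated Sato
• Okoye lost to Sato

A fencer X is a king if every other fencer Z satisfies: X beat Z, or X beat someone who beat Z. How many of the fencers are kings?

Endo reaches everyone (king).
Sato cannot reach Endo in two steps.
Silva cannot reach Endo, Sato in two steps.
Okoye cannot reach Endo, Sato, Silva in two steps.
Lowe cannot reach Endo, Sato, Silva, Okoye, Quon in two steps.
Quon cannot reach Endo, Sato, Silva, Okoye in two steps.
Kings: Endo — 1.

1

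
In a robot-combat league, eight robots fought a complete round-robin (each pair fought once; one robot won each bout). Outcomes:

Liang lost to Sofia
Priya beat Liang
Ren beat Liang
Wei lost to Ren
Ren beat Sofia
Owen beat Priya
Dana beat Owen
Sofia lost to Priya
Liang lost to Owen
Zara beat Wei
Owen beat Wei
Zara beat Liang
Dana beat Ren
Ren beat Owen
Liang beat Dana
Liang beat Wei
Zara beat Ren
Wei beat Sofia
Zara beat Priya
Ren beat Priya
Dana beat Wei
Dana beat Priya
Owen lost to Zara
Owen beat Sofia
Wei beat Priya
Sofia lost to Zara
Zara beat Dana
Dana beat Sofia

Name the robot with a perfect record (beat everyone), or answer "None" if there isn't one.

Zara

Zara has 7 wins out of 7 opponents — a perfect record.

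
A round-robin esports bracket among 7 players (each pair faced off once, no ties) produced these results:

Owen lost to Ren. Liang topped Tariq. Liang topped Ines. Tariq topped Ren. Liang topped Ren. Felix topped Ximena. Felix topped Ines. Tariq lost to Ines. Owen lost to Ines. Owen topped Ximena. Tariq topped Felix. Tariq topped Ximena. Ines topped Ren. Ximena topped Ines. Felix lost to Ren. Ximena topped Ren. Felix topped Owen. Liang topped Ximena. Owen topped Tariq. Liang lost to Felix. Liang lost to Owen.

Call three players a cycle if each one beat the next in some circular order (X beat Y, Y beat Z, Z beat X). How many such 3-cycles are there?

12

Win totals: Felix 4, Owen 3, Ren 2, Ximena 2, Liang 4, Tariq 3, Ines 3.
A player with w wins dominates both others in C(w,2) triples; summing gives 6 + 3 + 1 + 1 + 6 + 3 + 3 = 23 transitive triples.
Total triples C(7,3) = 35, so cyclic triples = 35 − 23 = 12.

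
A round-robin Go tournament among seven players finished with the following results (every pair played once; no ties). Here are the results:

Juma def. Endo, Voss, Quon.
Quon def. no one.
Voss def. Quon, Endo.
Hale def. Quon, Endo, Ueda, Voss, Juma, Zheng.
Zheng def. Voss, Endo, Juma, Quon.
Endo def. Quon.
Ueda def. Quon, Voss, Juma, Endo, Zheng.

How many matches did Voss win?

Voss' results: beat Quon, Endo; lost to Zheng, Juma, Ueda, Hale.
That is 2 wins.

2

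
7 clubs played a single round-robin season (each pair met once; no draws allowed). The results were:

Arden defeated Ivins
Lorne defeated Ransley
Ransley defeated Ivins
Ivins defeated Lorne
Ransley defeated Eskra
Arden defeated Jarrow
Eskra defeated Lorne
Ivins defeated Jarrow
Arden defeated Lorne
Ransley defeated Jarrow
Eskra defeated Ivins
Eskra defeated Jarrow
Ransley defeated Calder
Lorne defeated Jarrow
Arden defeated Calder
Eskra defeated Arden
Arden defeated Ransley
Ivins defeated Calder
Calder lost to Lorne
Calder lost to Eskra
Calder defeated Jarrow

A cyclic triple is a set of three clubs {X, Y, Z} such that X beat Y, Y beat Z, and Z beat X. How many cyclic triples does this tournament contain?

3

Win totals: Eskra 5, Ransley 4, Calder 1, Jarrow 0, Lorne 3, Ivins 3, Arden 5.
A club with w wins dominates both others in C(w,2) triples; summing gives 10 + 6 + 0 + 0 + 3 + 3 + 10 = 32 transitive triples.
Total triples C(7,3) = 35, so cyclic triples = 35 − 32 = 3.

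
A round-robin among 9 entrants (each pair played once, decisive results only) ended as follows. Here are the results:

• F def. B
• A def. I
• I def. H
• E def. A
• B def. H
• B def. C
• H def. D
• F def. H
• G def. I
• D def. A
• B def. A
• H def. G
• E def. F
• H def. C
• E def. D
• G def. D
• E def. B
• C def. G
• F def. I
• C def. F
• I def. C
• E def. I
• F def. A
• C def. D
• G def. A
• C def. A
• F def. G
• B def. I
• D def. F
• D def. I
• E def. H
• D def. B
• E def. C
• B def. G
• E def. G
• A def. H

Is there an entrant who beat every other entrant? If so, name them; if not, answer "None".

E

E has 8 wins out of 8 opponents — a perfect record.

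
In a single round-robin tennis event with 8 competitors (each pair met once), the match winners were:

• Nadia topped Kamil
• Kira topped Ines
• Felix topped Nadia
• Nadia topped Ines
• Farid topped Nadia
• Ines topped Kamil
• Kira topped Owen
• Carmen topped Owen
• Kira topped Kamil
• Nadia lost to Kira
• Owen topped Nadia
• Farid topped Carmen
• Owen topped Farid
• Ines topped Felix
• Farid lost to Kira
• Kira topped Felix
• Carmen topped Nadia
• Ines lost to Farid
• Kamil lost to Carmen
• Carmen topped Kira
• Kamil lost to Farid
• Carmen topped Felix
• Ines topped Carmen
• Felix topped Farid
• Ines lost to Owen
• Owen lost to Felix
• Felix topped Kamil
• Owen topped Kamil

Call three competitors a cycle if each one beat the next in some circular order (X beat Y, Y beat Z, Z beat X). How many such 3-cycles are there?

9

Win totals: Kira 6, Farid 4, Felix 4, Ines 3, Kamil 0, Carmen 5, Owen 4, Nadia 2.
A competitor with w wins dominates both others in C(w,2) triples; summing gives 15 + 6 + 6 + 3 + 0 + 10 + 6 + 1 = 47 transitive triples.
Total triples C(8,3) = 56, so cyclic triples = 56 − 47 = 9.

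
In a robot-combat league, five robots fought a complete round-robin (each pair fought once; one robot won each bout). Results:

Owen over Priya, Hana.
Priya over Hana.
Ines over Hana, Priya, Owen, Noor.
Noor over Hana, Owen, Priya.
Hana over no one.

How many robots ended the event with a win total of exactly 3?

Win totals: Owen 2, Ines 4, Hana 0, Noor 3, Priya 1.
Exactly 3: Noor — 1 robot.

1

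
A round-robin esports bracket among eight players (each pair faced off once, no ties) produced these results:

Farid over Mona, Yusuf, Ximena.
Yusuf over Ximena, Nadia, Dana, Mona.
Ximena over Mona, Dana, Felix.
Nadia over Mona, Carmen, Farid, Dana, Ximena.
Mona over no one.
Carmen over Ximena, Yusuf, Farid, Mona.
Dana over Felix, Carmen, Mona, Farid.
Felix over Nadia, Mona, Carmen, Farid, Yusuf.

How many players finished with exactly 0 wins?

1

Win totals: Farid 3, Dana 4, Yusuf 4, Nadia 5, Felix 5, Ximena 3, Mona 0, Carmen 4.
Exactly 0: Mona — 1 player.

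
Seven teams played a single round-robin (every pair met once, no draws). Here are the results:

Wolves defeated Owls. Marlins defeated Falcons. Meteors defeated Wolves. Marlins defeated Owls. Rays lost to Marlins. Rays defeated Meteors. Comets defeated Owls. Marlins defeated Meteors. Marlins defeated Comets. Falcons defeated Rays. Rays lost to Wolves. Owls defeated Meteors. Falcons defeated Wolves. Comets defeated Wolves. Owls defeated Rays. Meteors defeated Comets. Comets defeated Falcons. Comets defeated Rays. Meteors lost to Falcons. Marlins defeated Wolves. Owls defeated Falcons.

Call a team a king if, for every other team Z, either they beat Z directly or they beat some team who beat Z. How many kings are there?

Comets cannot reach Marlins in two steps.
Wolves cannot reach Comets, Marlins in two steps.
Marlins reaches everyone (king).
Rays cannot reach Marlins, Falcons, Owls in two steps.
Falcons cannot reach Marlins in two steps.
Owls cannot reach Marlins in two steps.
Meteors cannot reach Marlins in two steps.
Kings: Marlins — 1.

1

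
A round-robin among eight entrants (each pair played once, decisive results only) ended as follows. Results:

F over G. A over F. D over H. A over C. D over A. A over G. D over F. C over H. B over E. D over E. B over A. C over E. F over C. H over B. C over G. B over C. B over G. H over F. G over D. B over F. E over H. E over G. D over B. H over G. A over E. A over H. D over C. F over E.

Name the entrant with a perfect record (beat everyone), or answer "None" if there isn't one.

Highest win total is D with 6 (out of 7 possible).
D lost to G, so no entrant went undefeated.

None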